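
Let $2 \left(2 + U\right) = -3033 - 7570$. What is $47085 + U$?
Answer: $\frac{83563}{2} \approx 41782.0$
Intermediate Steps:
$U = - \frac{10607}{2}$ ($U = -2 + \frac{-3033 - 7570}{2} = -2 + \frac{1}{2} \left(-10603\right) = -2 - \frac{10603}{2} = - \frac{10607}{2} \approx -5303.5$)
$47085 + U = 47085 - \frac{10607}{2} = \frac{83563}{2}$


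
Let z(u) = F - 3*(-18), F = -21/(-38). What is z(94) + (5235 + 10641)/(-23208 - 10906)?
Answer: 35057517/648166 ≈ 54.087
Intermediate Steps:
F = 21/38 (F = -21*(-1/38) = 21/38 ≈ 0.55263)
z(u) = 2073/38 (z(u) = 21/38 - 3*(-18) = 21/38 - 1*(-54) = 21/38 + 54 = 2073/38)
z(94) + (5235 + 10641)/(-23208 - 10906) = 2073/38 + (5235 + 10641)/(-23208 - 10906) = 2073/38 + 15876/(-34114) = 2073/38 + 15876*(-1/34114) = 2073/38 - 7938/17057 = 35057517/648166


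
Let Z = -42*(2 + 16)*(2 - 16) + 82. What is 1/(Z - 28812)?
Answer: -1/18146 ≈ -5.5109e-5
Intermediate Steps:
Z = 10666 (Z = -756*(-14) + 82 = -42*(-252) + 82 = 10584 + 82 = 10666)
1/(Z - 28812) = 1/(10666 - 28812) = 1/(-18146) = -1/18146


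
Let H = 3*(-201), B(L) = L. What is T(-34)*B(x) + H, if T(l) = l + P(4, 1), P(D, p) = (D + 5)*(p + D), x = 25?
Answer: -328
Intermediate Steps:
H = -603
P(D, p) = (5 + D)*(D + p)
T(l) = 45 + l (T(l) = l + (4**2 + 5*4 + 5*1 + 4*1) = l + (16 + 20 + 5 + 4) = l + 45 = 45 + l)
T(-34)*B(x) + H = (45 - 34)*25 - 603 = 11*25 - 603 = 275 - 603 = -328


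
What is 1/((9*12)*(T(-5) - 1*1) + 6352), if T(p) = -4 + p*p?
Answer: 1/8512 ≈ 0.00011748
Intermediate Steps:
T(p) = -4 + p²
1/((9*12)*(T(-5) - 1*1) + 6352) = 1/((9*12)*((-4 + (-5)²) - 1*1) + 6352) = 1/(108*((-4 + 25) - 1) + 6352) = 1/(108*(21 - 1) + 6352) = 1/(108*20 + 6352) = 1/(2160 + 6352) = 1/8512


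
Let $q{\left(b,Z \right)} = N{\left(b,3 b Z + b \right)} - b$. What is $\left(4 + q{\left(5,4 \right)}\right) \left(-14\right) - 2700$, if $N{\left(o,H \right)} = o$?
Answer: $-2756$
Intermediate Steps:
$q{\left(b,Z \right)} = 0$ ($q{\left(b,Z \right)} = b - b = 0$)
$\left(4 + q{\left(5,4 \right)}\right) \left(-14\right) - 2700 = \left(4 + 0\right) \left(-14\right) - 2700 = 4 \left(-14\right) - 2700 = -56 - 2700 = -2756$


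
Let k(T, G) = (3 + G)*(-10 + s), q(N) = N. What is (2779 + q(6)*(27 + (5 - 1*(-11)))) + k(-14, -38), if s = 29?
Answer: 2372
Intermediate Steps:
k(T, G) = 57 + 19*G (k(T, G) = (3 + G)*(-10 + 29) = (3 + G)*19 = 57 + 19*G)
(2779 + q(6)*(27 + (5 - 1*(-11)))) + k(-14, -38) = (2779 + 6*(27 + (5 - 1*(-11)))) + (57 + 19*(-38)) = (2779 + 6*(27 + (5 + 11))) + (57 - 722) = (2779 + 6*(27 + 16)) - 665 = (2779 + 6*43) - 665 = (2779 + 258) - 665 = 3037 - 665 = 2372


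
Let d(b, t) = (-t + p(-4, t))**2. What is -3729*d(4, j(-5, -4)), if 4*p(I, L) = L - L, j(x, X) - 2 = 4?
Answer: -134244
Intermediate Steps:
j(x, X) = 6 (j(x, X) = 2 + 4 = 6)
p(I, L) = 0 (p(I, L) = (L - L)/4 = (1/4)*0 = 0)
d(b, t) = t**2 (d(b, t) = (-t + 0)**2 = (-t)**2 = t**2)
-3729*d(4, j(-5, -4)) = -3729*6**2 = -3729*36 = -134244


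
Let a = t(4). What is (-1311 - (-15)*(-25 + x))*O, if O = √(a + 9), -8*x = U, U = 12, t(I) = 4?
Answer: -3417*√13/2 ≈ -6160.1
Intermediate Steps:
x = -3/2 (x = -⅛*12 = -3/2 ≈ -1.5000)
a = 4
O = √13 (O = √(4 + 9) = √13 ≈ 3.6056)
(-1311 - (-15)*(-25 + x))*O = (-1311 - (-15)*(-25 - 3/2))*√13 = (-1311 - (-15)*(-53)/2)*√13 = (-1311 - 1*795/2)*√13 = (-1311 - 795/2)*√13 = -3417*√13/2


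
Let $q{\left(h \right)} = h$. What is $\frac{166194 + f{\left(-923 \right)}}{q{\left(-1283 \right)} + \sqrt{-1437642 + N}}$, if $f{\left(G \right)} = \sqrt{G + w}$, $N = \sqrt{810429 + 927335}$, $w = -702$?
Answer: $\frac{- 166194 i + 5 \sqrt{65}}{1283 i + \sqrt{2} \sqrt{718821 - \sqrt{434441}}} \approx -69.16 - 64.634 i$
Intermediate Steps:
$N = 2 \sqrt{434441}$ ($N = \sqrt{1737764} = 2 \sqrt{434441} \approx 1318.2$)
$f{\left(G \right)} = \sqrt{-702 + G}$ ($f{\left(G \right)} = \sqrt{G - 702} = \sqrt{-702 + G}$)
$\frac{166194 + f{\left(-923 \right)}}{q{\left(-1283 \right)} + \sqrt{-1437642 + N}} = \frac{166194 + \sqrt{-702 - 923}}{-1283 + \sqrt{-1437642 + 2 \sqrt{434441}}} = \frac{166194 + \sqrt{-1625}}{-1283 + \sqrt{-1437642 + 2 \sqrt{434441}}} = \frac{166194 + 5 i \sqrt{65}}{-1283 + \sqrt{-1437642 + 2 \sqrt{434441}}}$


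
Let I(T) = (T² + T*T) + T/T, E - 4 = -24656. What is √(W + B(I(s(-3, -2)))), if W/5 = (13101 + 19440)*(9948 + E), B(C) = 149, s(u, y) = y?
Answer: 7*I*√48824779 ≈ 48912.0*I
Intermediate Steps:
E = -24652 (E = 4 - 24656 = -24652)
I(T) = 1 + 2*T² (I(T) = (T² + T²) + 1 = 2*T² + 1 = 1 + 2*T²)
W = -2392414320 (W = 5*((13101 + 19440)*(9948 - 24652)) = 5*(32541*(-14704)) = 5*(-478482864) = -2392414320)
√(W + B(I(s(-3, -2)))) = √(-2392414320 + 149) = √(-2392414171) = 7*I*√48824779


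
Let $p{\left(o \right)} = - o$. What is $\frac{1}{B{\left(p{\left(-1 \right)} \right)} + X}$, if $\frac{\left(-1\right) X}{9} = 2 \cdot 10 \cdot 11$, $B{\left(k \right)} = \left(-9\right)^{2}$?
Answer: $- \frac{1}{1899} \approx -0.00052659$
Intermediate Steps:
$B{\left(k \right)} = 81$
$X = -1980$ ($X = - 9 \cdot 2 \cdot 10 \cdot 11 = - 9 \cdot 20 \cdot 11 = \left(-9\right) 220 = -1980$)
$\frac{1}{B{\left(p{\left(-1 \right)} \right)} + X} = \frac{1}{81 - 1980} = \frac{1}{-1899} = - \frac{1}{1899}$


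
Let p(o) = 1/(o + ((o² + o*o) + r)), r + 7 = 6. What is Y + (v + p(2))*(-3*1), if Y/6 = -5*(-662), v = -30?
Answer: 59849/3 ≈ 19950.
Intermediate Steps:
r = -1 (r = -7 + 6 = -1)
Y = 19860 (Y = 6*(-5*(-662)) = 6*3310 = 19860)
p(o) = 1/(-1 + o + 2*o²) (p(o) = 1/(o + ((o² + o*o) - 1)) = 1/(o + ((o² + o²) - 1)) = 1/(o + (2*o² - 1)) = 1/(o + (-1 + 2*o²)) = 1/(-1 + o + 2*o²))
Y + (v + p(2))*(-3*1) = 19860 + (-30 + 1/(-1 + 2 + 2*2²))*(-3*1) = 19860 + (-30 + 1/(-1 + 2 + 2*4))*(-3) = 19860 + (-30 + 1/(-1 + 2 + 8))*(-3) = 19860 + (-30 + 1/9)*(-3) = 19860 + (-30 + ⅑)*(-3) = 19860 - 269/9*(-3) = 19860 + 269/3 = 59849/3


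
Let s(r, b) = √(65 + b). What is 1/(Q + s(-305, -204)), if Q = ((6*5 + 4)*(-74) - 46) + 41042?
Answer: 38480/1480710539 - I*√139/1480710539 ≈ 2.5988e-5 - 7.9623e-9*I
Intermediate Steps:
Q = 38480 (Q = ((30 + 4)*(-74) - 46) + 41042 = (34*(-74) - 46) + 41042 = (-2516 - 46) + 41042 = -2562 + 41042 = 38480)
1/(Q + s(-305, -204)) = 1/(38480 + √(65 - 204)) = 1/(38480 + √(-139)) = 1/(38480 + I*√139)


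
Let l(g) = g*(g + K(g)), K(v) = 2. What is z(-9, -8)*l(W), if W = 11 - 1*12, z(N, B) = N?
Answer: 9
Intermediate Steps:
W = -1 (W = 11 - 12 = -1)
l(g) = g*(2 + g) (l(g) = g*(g + 2) = g*(2 + g))
z(-9, -8)*l(W) = -(-9)*(2 - 1) = -(-9) = -9*(-1) = 9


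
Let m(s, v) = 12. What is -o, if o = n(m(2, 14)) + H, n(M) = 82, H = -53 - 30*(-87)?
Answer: -2639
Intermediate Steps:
H = 2557 (H = -53 + 2610 = 2557)
o = 2639 (o = 82 + 2557 = 2639)
-o = -1*2639 = -2639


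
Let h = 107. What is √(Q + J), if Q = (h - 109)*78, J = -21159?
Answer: 7*I*√435 ≈ 146.0*I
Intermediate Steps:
Q = -156 (Q = (107 - 109)*78 = -2*78 = -156)
√(Q + J) = √(-156 - 21159) = √(-21315) = 7*I*√435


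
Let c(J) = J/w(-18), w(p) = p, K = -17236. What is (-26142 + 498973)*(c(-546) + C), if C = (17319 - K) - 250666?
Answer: -306508913102/3 ≈ -1.0217e+11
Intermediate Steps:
c(J) = -J/18 (c(J) = J/(-18) = J*(-1/18) = -J/18)
C = -216111 (C = (17319 - 1*(-17236)) - 250666 = (17319 + 17236) - 250666 = 34555 - 250666 = -216111)
(-26142 + 498973)*(c(-546) + C) = (-26142 + 498973)*(-1/18*(-546) - 216111) = 472831*(91/3 - 216111) = 472831*(-648242/3) = -306508913102/3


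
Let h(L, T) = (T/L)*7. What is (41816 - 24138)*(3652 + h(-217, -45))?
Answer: 2002157246/31 ≈ 6.4586e+7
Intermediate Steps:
h(L, T) = 7*T/L
(41816 - 24138)*(3652 + h(-217, -45)) = (41816 - 24138)*(3652 + 7*(-45)/(-217)) = 17678*(3652 + 7*(-45)*(-1/217)) = 17678*(3652 + 45/31) = 17678*(113257/31) = 2002157246/31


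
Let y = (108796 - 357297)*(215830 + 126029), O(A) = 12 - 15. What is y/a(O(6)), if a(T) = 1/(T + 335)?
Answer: -28204164715188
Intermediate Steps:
O(A) = -3
a(T) = 1/(335 + T)
y = -84952303359 (y = -248501*341859 = -84952303359)
y/a(O(6)) = -84952303359/(1/(335 - 3)) = -84952303359/(1/332) = -84952303359/1/332 = -84952303359*332 = -28204164715188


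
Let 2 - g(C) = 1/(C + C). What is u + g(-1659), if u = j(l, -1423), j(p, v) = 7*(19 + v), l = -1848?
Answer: -32602667/3318 ≈ -9826.0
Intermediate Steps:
g(C) = 2 - 1/(2*C) (g(C) = 2 - 1/(C + C) = 2 - 1/(2*C))
j(p, v) = 133 + 7*v
u = -9828 (u = 133 + 7*(-1423) = 133 - 9961 = -9828)
u + g(-1659) = -9828 + (2 - ½/(-1659)) = -9828 + (2 - ½*(-1/1659)) = -9828 + (2 + 1/3318) = -9828 + 6637/3318 = -32602667/3318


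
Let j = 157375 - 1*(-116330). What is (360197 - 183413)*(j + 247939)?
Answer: 92218312896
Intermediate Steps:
j = 273705 (j = 157375 + 116330 = 273705)
(360197 - 183413)*(j + 247939) = (360197 - 183413)*(273705 + 247939) = 176784*521644 = 92218312896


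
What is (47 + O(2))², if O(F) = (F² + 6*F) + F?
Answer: 4225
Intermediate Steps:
O(F) = F² + 7*F
(47 + O(2))² = (47 + 2*(7 + 2))² = (47 + 2*9)² = (47 + 18)² = 65² = 4225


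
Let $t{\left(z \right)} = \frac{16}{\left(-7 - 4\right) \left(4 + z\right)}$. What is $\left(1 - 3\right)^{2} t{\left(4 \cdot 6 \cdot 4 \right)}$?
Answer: $- \frac{16}{275} \approx -0.058182$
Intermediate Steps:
$t{\left(z \right)} = \frac{16}{-44 - 11 z}$ ($t{\left(z \right)} = \frac{16}{\left(-11\right) \left(4 + z\right)} = \frac{16}{-44 - 11 z}$)
$\left(1 - 3\right)^{2} t{\left(4 \cdot 6 \cdot 4 \right)} = \left(1 - 3\right)^{2} \left(- \frac{16}{44 + 11 \cdot 4 \cdot 6 \cdot 4}\right) = \left(-2\right)^{2} \left(- \frac{16}{44 + 11 \cdot 24 \cdot 4}\right) = 4 \left(- \frac{16}{44 + 11 \cdot 96}\right) = 4 \left(- \frac{16}{44 + 1056}\right) = 4 \left(- \frac{16}{1100}\right) = 4 \left(\left(-16\right) \frac{1}{1100}\right) = 4 \left(- \frac{4}{275}\right) = - \frac{16}{275}$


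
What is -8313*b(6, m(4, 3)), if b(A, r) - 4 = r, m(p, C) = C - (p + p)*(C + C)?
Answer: 340833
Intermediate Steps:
m(p, C) = C - 4*C*p (m(p, C) = C - 2*p*2*C = C - 4*C*p)
b(A, r) = 4 + r
-8313*b(6, m(4, 3)) = -8313*(4 + 3*(1 - 4*4)) = -8313*(4 + 3*(1 - 16)) = -8313*(4 + 3*(-15)) = -8313*(4 - 45) = -8313*(-41) = 340833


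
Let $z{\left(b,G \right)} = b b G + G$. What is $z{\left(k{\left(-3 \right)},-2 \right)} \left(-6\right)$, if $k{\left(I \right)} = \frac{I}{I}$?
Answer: $24$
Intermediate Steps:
$k{\left(I \right)} = 1$
$z{\left(b,G \right)} = G + G b^{2}$ ($z{\left(b,G \right)} = b^{2} G + G = G b^{2} + G = G + G b^{2}$)
$z{\left(k{\left(-3 \right)},-2 \right)} \left(-6\right) = - 2 \left(1 + 1^{2}\right) \left(-6\right) = - 2 \left(1 + 1\right) \left(-6\right) = \left(-2\right) 2 \left(-6\right) = \left(-4\right) \left(-6\right) = 24$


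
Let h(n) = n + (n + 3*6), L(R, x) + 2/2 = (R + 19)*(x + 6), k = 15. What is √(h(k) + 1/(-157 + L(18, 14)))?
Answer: √16259334/582 ≈ 6.9283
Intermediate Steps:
L(R, x) = -1 + (6 + x)*(19 + R) (L(R, x) = -1 + (R + 19)*(x + 6) = -1 + (19 + R)*(6 + x) = -1 + (6 + x)*(19 + R))
h(n) = 18 + 2*n (h(n) = n + (n + 18) = n + (18 + n) = 18 + 2*n)
√(h(k) + 1/(-157 + L(18, 14))) = √((18 + 2*15) + 1/(-157 + (113 + 6*18 + 19*14 + 18*14))) = √((18 + 30) + 1/(-157 + (113 + 108 + 266 + 252))) = √(48 + 1/(-157 + 739)) = √(48 + 1/582) = √(27937/582) = √16259334/582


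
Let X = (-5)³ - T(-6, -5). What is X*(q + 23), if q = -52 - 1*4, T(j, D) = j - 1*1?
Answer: 3894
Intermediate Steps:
T(j, D) = -1 + j (T(j, D) = j - 1 = -1 + j)
X = -118 (X = (-5)³ - (-1 - 6) = -125 - 1*(-7) = -125 + 7 = -118)
q = -56 (q = -52 - 4 = -56)
X*(q + 23) = -118*(-56 + 23) = -118*(-33) = 3894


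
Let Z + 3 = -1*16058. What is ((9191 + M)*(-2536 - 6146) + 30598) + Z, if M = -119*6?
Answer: -73582777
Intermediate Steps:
M = -714
Z = -16061 (Z = -3 - 1*16058 = -3 - 16058 = -16061)
((9191 + M)*(-2536 - 6146) + 30598) + Z = ((9191 - 714)*(-2536 - 6146) + 30598) - 16061 = (8477*(-8682) + 30598) - 16061 = (-73597314 + 30598) - 16061 = -73566716 - 16061 = -73582777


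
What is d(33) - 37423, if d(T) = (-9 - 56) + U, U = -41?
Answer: -37529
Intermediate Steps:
d(T) = -106 (d(T) = (-9 - 56) - 41 = -65 - 41 = -106)
d(33) - 37423 = -106 - 37423 = -37529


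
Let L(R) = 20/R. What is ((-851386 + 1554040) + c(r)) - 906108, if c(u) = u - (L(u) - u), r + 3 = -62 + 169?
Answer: -5284401/26 ≈ -2.0325e+5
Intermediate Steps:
r = 104 (r = -3 + (-62 + 169) = -3 + 107 = 104)
c(u) = -20/u + 2*u (c(u) = u - (20/u - u) = u - (-u + 20/u) = u + (u - 20/u) = -20/u + 2*u)
((-851386 + 1554040) + c(r)) - 906108 = ((-851386 + 1554040) + (-20/104 + 2*104)) - 906108 = (702654 + (-20*1/104 + 208)) - 906108 = (702654 + (-5/26 + 208)) - 906108 = (702654 + 5403/26) - 906108 = 18274407/26 - 906108 = -5284401/26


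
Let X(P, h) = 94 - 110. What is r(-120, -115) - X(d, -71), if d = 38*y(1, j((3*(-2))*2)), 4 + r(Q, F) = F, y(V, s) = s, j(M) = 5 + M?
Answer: -103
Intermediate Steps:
r(Q, F) = -4 + F
d = -266 (d = 38*(5 + (3*(-2))*2) = 38*(5 - 6*2) = 38*(5 - 12) = 38*(-7) = -266)
X(P, h) = -16
r(-120, -115) - X(d, -71) = (-4 - 115) - 1*(-16) = -119 + 16 = -103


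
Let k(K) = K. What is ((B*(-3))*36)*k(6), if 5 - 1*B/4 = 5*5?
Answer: 51840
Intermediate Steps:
B = -80 (B = 20 - 20*5 = 20 - 4*25 = 20 - 100 = -80)
((B*(-3))*36)*k(6) = (-80*(-3)*36)*6 = (240*36)*6 = 8640*6 = 51840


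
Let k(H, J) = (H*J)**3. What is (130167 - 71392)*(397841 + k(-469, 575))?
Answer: -1152695771465075098350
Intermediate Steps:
k(H, J) = H**3*J**3
(130167 - 71392)*(397841 + k(-469, 575)) = (130167 - 71392)*(397841 + (-469)**3*575**3) = 58775*(397841 - 103161709*190109375) = 58775*(397841 - 19612008021921875) = 58775*(-19612008021524034) = -1152695771465075098350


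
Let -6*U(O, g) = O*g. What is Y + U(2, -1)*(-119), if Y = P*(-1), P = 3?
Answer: -128/3 ≈ -42.667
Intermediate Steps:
U(O, g) = -O*g/6
Y = -3 (Y = 3*(-1) = -3)
Y + U(2, -1)*(-119) = -3 - 1/6*2*(-1)*(-119) = -3 + (1/3)*(-119) = -3 - 119/3 = -128/3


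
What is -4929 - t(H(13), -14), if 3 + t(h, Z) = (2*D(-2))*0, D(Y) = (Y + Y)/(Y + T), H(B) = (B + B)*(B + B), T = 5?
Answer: -4926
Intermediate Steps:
H(B) = 4*B² (H(B) = (2*B)*(2*B) = 4*B²)
D(Y) = 2*Y/(5 + Y) (D(Y) = (Y + Y)/(Y + 5) = (2*Y)/(5 + Y) = 2*Y/(5 + Y))
t(h, Z) = -3 (t(h, Z) = -3 + (2*(2*(-2)/(5 - 2)))*0 = -3 + (2*(2*(-2)/3))*0 = -3 + (2*(2*(-2)*(⅓)))*0 = -3 + (2*(-4/3))*0 = -3 - 8/3*0 = -3 + 0 = -3)
-4929 - t(H(13), -14) = -4929 - 1*(-3) = -4929 + 3 = -4926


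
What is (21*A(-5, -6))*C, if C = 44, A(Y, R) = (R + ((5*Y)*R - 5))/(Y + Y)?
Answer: -64218/5 ≈ -12844.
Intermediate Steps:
A(Y, R) = (-5 + R + 5*R*Y)/(2*Y) (A(Y, R) = (R + (5*R*Y - 5))/((2*Y)) = (R + (-5 + 5*R*Y))*(1/(2*Y)) = (-5 + R + 5*R*Y)*(1/(2*Y)) = (-5 + R + 5*R*Y)/(2*Y))
(21*A(-5, -6))*C = (21*((1/2)*(-5 - 6 + 5*(-6)*(-5))/(-5)))*44 = (21*((1/2)*(-1/5)*(-5 - 6 + 150)))*44 = (21*((1/2)*(-1/5)*139))*44 = (21*(-139/10))*44 = -2919/10*44 = -64218/5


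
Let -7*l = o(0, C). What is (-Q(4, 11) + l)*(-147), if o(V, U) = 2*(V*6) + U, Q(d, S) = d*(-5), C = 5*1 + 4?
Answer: -2751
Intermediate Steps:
C = 9 (C = 5 + 4 = 9)
Q(d, S) = -5*d
o(V, U) = U + 12*V (o(V, U) = 2*(6*V) + U = 12*V + U = U + 12*V)
l = -9/7 (l = -(9 + 12*0)/7 = -(9 + 0)/7 = -1/7*9 = -9/7 ≈ -1.2857)
(-Q(4, 11) + l)*(-147) = (-(-5)*4 - 9/7)*(-147) = (-1*(-20) - 9/7)*(-147) = (20 - 9/7)*(-147) = (131/7)*(-147) = -2751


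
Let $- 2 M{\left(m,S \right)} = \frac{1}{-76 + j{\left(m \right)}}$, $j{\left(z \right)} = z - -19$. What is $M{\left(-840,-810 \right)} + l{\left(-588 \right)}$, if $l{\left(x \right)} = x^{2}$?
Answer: $\frac{620264737}{1794} \approx 3.4574 \cdot 10^{5}$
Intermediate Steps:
$j{\left(z \right)} = 19 + z$ ($j{\left(z \right)} = z + 19 = 19 + z$)
$M{\left(m,S \right)} = - \frac{1}{2 \left(-57 + m\right)}$ ($M{\left(m,S \right)} = - \frac{1}{2 \left(-76 + \left(19 + m\right)\right)} = - \frac{1}{2 \left(-57 + m\right)}$)
$M{\left(-840,-810 \right)} + l{\left(-588 \right)} = - \frac{1}{-114 + 2 \left(-840\right)} + \left(-588\right)^{2} = - \frac{1}{-114 - 1680} + 345744 = - \frac{1}{-1794} + 345744 = \left(-1\right) \left(- \frac{1}{1794}\right) + 345744 = \frac{1}{1794} + 345744 = \frac{620264737}{1794}$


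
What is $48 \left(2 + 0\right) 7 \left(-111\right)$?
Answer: $-74592$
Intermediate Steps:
$48 \left(2 + 0\right) 7 \left(-111\right) = 48 \cdot 2 \cdot 7 \left(-111\right) = 48 \cdot 14 \left(-111\right) = 672 \left(-111\right) = -74592$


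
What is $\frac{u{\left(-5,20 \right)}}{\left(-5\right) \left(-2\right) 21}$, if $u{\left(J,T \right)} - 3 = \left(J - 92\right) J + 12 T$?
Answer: $\frac{52}{15} \approx 3.4667$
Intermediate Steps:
$u{\left(J,T \right)} = 3 + 12 T + J \left(-92 + J\right)$ ($u{\left(J,T \right)} = 3 + \left(\left(J - 92\right) J + 12 T\right) = 3 + \left(\left(-92 + J\right) J + 12 T\right) = 3 + \left(J \left(-92 + J\right) + 12 T\right) = 3 + \left(12 T + J \left(-92 + J\right)\right) = 3 + 12 T + J \left(-92 + J\right)$)
$\frac{u{\left(-5,20 \right)}}{\left(-5\right) \left(-2\right) 21} = \frac{3 + \left(-5\right)^{2} - -460 + 12 \cdot 20}{\left(-5\right) \left(-2\right) 21} = \frac{3 + 25 + 460 + 240}{10 \cdot 21} = \frac{728}{210} = 728 \cdot \frac{1}{210} = \frac{52}{15}$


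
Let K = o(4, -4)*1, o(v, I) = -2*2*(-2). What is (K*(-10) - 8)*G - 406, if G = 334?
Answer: -29798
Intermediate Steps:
o(v, I) = 8 (o(v, I) = -4*(-2) = 8)
K = 8 (K = 8*1 = 8)
(K*(-10) - 8)*G - 406 = (8*(-10) - 8)*334 - 406 = (-80 - 8)*334 - 406 = -88*334 - 406 = -29392 - 406 = -29798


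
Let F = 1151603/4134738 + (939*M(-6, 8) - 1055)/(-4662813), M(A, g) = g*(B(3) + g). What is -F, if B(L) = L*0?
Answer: -74283918449/279413189826 ≈ -0.26586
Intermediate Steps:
B(L) = 0
M(A, g) = g² (M(A, g) = g*(0 + g) = g*g = g²)
F = 74283918449/279413189826 (F = 1151603/4134738 + (939*8² - 1055)/(-4662813) = 1151603*(1/4134738) + (939*64 - 1055)*(-1/4662813) = 1151603/4134738 + (60096 - 1055)*(-1/4662813) = 1151603/4134738 + 59041*(-1/4662813) = 1151603/4134738 - 2567/202731 = 74283918449/279413189826 ≈ 0.26586)
-F = -1*74283918449/279413189826 = -74283918449/279413189826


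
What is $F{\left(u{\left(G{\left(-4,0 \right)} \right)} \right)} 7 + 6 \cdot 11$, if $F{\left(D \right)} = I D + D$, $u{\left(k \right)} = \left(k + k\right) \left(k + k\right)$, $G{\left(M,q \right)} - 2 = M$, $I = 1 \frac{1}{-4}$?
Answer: $150$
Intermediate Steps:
$I = - \frac{1}{4}$ ($I = 1 \left(- \frac{1}{4}\right) = - \frac{1}{4} \approx -0.25$)
$G{\left(M,q \right)} = 2 + M$
$u{\left(k \right)} = 4 k^{2}$ ($u{\left(k \right)} = 2 k 2 k = 4 k^{2}$)
$F{\left(D \right)} = \frac{3 D}{4}$ ($F{\left(D \right)} = - \frac{D}{4} + D = \frac{3 D}{4}$)
$F{\left(u{\left(G{\left(-4,0 \right)} \right)} \right)} 7 + 6 \cdot 11 = \frac{3 \cdot 4 \left(2 - 4\right)^{2}}{4} \cdot 7 + 6 \cdot 11 = \frac{3 \cdot 4 \left(-2\right)^{2}}{4} \cdot 7 + 66 = \frac{3 \cdot 4 \cdot 4}{4} \cdot 7 + 66 = \frac{3}{4} \cdot 16 \cdot 7 + 66 = 12 \cdot 7 + 66 = 84 + 66 = 150$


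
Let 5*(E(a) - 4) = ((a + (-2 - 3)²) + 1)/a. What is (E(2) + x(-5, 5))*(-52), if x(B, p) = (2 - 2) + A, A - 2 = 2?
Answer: -2808/5 ≈ -561.60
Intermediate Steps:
A = 4 (A = 2 + 2 = 4)
x(B, p) = 4 (x(B, p) = (2 - 2) + 4 = 0 + 4 = 4)
E(a) = 4 + (26 + a)/(5*a) (E(a) = 4 + (((a + (-2 - 3)²) + 1)/a)/5 = 4 + (((a + (-5)²) + 1)/a)/5 = 4 + (((a + 25) + 1)/a)/5 = 4 + (((25 + a) + 1)/a)/5 = 4 + ((26 + a)/a)/5 = 4 + (26 + a)/(5*a))
(E(2) + x(-5, 5))*(-52) = ((⅕)*(26 + 21*2)/2 + 4)*(-52) = ((⅕)*(½)*(26 + 42) + 4)*(-52) = ((⅕)*(½)*68 + 4)*(-52) = (34/5 + 4)*(-52) = (54/5)*(-52) = -2808/5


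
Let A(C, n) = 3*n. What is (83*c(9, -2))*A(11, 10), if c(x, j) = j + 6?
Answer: 9960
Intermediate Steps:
c(x, j) = 6 + j
(83*c(9, -2))*A(11, 10) = (83*(6 - 2))*(3*10) = (83*4)*30 = 332*30 = 9960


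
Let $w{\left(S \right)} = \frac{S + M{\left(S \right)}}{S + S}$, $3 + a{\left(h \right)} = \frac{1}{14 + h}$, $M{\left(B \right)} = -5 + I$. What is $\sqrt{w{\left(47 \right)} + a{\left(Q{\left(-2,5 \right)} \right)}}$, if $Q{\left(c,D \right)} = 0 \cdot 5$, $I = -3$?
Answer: $\frac{i \sqrt{272083}}{329} \approx 1.5855 i$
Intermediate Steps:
$M{\left(B \right)} = -8$ ($M{\left(B \right)} = -5 - 3 = -8$)
$Q{\left(c,D \right)} = 0$
$a{\left(h \right)} = -3 + \frac{1}{14 + h}$
$w{\left(S \right)} = \frac{-8 + S}{2 S}$ ($w{\left(S \right)} = \frac{S - 8}{S + S} = \frac{-8 + S}{2 S}$)
$\sqrt{w{\left(47 \right)} + a{\left(Q{\left(-2,5 \right)} \right)}} = \sqrt{\frac{-8 + 47}{2 \cdot 47} + \frac{-41 - 0}{14 + 0}} = \sqrt{\frac{1}{2} \cdot \frac{1}{47} \cdot 39 + \frac{-41 + 0}{14}} = \sqrt{\frac{39}{94} + \frac{1}{14} \left(-41\right)} = \sqrt{\frac{39}{94} - \frac{41}{14}} = \sqrt{- \frac{827}{329}} = \frac{i \sqrt{272083}}{329}$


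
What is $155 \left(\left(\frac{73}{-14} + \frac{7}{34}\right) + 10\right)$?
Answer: $\frac{92070}{119} \approx 773.7$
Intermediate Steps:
$155 \left(\left(\frac{73}{-14} + \frac{7}{34}\right) + 10\right) = 155 \left(\left(73 \left(- \frac{1}{14}\right) + 7 \cdot \frac{1}{34}\right) + 10\right) = 155 \left(\left(- \frac{73}{14} + \frac{7}{34}\right) + 10\right) = 155 \left(- \frac{596}{119} + 10\right) = 155 \cdot \frac{594}{119} = \frac{92070}{119}$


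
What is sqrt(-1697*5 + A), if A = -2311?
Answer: 2*I*sqrt(2699) ≈ 103.9*I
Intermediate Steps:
sqrt(-1697*5 + A) = sqrt(-1697*5 - 2311) = sqrt(-8485 - 2311) = sqrt(-10796) = 2*I*sqrt(2699)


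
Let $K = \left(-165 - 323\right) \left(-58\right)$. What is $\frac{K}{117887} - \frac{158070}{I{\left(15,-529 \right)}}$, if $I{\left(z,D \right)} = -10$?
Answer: $\frac{1863468113}{117887} \approx 15807.0$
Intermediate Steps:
$K = 28304$ ($K = \left(-488\right) \left(-58\right) = 28304$)
$\frac{K}{117887} - \frac{158070}{I{\left(15,-529 \right)}} = \frac{28304}{117887} - \frac{158070}{-10} = 28304 \cdot \frac{1}{117887} - -15807 = \frac{28304}{117887} + 15807 = \frac{1863468113}{117887}$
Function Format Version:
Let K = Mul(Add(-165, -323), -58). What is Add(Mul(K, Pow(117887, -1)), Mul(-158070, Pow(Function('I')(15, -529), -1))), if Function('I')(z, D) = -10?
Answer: Rational(1863468113, 117887) ≈ 15807.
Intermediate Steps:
K = 28304 (K = Mul(-488, -58) = 28304)
Add(Mul(K, Pow(117887, -1)), Mul(-158070, Pow(Function('I')(15, -529), -1))) = Add(Mul(28304, Pow(117887, -1)), Mul(-158070, Pow(-10, -1))) = Add(Mul(28304, Rational(1, 117887)), Mul(-158070, Rational(-1, 10))) = Add(Rational(28304, 117887), 15807) = Rational(1863468113, 117887)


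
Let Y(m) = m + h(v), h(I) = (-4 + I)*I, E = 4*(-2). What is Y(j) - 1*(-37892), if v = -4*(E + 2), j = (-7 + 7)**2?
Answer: 38372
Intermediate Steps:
j = 0 (j = 0**2 = 0)
E = -8
v = 24 (v = -4*(-8 + 2) = -4*(-6) = 24)
h(I) = I*(-4 + I)
Y(m) = 480 + m (Y(m) = m + 24*(-4 + 24) = m + 24*20 = m + 480 = 480 + m)
Y(j) - 1*(-37892) = (480 + 0) - 1*(-37892) = 480 + 37892 = 38372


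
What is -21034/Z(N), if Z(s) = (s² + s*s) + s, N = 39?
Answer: -1618/237 ≈ -6.8270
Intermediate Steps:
Z(s) = s + 2*s² (Z(s) = (s² + s²) + s = 2*s² + s = s + 2*s²)
-21034/Z(N) = -21034*1/(39*(1 + 2*39)) = -21034*1/(39*(1 + 78)) = -21034/(39*79) = -21034/3081 = -21034*1/3081 = -1618/237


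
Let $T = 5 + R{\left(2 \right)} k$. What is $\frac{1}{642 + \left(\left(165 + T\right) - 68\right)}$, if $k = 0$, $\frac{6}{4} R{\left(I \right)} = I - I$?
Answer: $\frac{1}{744} \approx 0.0013441$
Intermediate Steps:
$R{\left(I \right)} = 0$ ($R{\left(I \right)} = \frac{2 \left(I - I\right)}{3} = \frac{2}{3} \cdot 0 = 0$)
$T = 5$ ($T = 5 + 0 \cdot 0 = 5 + 0 = 5$)
$\frac{1}{642 + \left(\left(165 + T\right) - 68\right)} = \frac{1}{642 + \left(\left(165 + 5\right) - 68\right)} = \frac{1}{642 + \left(170 - 68\right)} = \frac{1}{642 + 102} = \frac{1}{744}$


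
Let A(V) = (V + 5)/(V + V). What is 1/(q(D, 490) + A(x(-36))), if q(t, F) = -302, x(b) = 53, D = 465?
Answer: -53/15977 ≈ -0.0033173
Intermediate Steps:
A(V) = (5 + V)/(2*V) (A(V) = (5 + V)/((2*V)) = (5 + V)*(1/(2*V)) = (5 + V)/(2*V))
1/(q(D, 490) + A(x(-36))) = 1/(-302 + (½)*(5 + 53)/53) = 1/(-302 + (½)*(1/53)*58) = 1/(-302 + 29/53) = 1/(-15977/53) = -53/15977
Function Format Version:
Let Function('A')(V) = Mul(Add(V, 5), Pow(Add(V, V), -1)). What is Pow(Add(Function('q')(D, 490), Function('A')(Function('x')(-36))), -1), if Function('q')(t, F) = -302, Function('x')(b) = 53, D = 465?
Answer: Rational(-53, 15977) ≈ -0.0033173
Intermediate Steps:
Function('A')(V) = Mul(Rational(1, 2), Pow(V, -1), Add(5, V)) (Function('A')(V) = Mul(Add(5, V), Pow(Mul(2, V), -1)) = Mul(Add(5, V), Mul(Rational(1, 2), Pow(V, -1))) = Mul(Rational(1, 2), Pow(V, -1), Add(5, V)))
Pow(Add(Function('q')(D, 490), Function('A')(Function('x')(-36))), -1) = Pow(Add(-302, Mul(Rational(1, 2), Pow(53, -1), Add(5, 53))), -1) = Pow(Add(-302, Mul(Rational(1, 2), Rational(1, 53), 58)), -1) = Pow(Add(-302, Rational(29, 53)), -1) = Pow(Rational(-15977, 53), -1) = Rational(-53, 15977)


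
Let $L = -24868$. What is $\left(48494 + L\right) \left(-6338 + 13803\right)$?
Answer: $176368090$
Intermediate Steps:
$\left(48494 + L\right) \left(-6338 + 13803\right) = \left(48494 - 24868\right) \left(-6338 + 13803\right) = 23626 \cdot 7465 = 176368090$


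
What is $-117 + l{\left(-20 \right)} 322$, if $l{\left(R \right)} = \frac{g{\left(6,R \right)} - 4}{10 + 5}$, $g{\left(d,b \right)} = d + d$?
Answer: $\frac{821}{15} \approx 54.733$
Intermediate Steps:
$g{\left(d,b \right)} = 2 d$
$l{\left(R \right)} = \frac{8}{15}$ ($l{\left(R \right)} = \frac{2 \cdot 6 - 4}{10 + 5} = \frac{12 - 4}{15} = 8 \cdot \frac{1}{15} = \frac{8}{15}$)
$-117 + l{\left(-20 \right)} 322 = -117 + \frac{8}{15} \cdot 322 = -117 + \frac{2576}{15} = \frac{821}{15}$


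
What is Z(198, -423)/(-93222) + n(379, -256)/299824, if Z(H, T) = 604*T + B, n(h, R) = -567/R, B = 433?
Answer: 1398363722755/511089242112 ≈ 2.7360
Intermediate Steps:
Z(H, T) = 433 + 604*T (Z(H, T) = 604*T + 433 = 433 + 604*T)
Z(198, -423)/(-93222) + n(379, -256)/299824 = (433 + 604*(-423))/(-93222) - 567/(-256)/299824 = (433 - 255492)*(-1/93222) - 567*(-1/256)*(1/299824) = -255059*(-1/93222) + (567/256)*(1/299824) = 255059/93222 + 81/10964992 = 1398363722755/511089242112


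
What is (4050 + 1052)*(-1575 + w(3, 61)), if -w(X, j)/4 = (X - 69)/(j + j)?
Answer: -489501186/61 ≈ -8.0246e+6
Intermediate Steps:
w(X, j) = -2*(-69 + X)/j (w(X, j) = -4*(X - 69)/(j + j) = -4*(-69 + X)/(2*j) = -4*(-69 + X)*1/(2*j) = -2*(-69 + X)/j)
(4050 + 1052)*(-1575 + w(3, 61)) = (4050 + 1052)*(-1575 + 2*(69 - 1*3)/61) = 5102*(-1575 + 2*(1/61)*(69 - 3)) = 5102*(-1575 + 2*(1/61)*66) = 5102*(-1575 + 132/61) = 5102*(-95943/61) = -489501186/61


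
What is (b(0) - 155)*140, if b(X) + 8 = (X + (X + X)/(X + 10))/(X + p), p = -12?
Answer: -22820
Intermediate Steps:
b(X) = -8 + (X + 2*X/(10 + X))/(-12 + X) (b(X) = -8 + (X + (X + X)/(X + 10))/(X - 12) = -8 + (X + (2*X)/(10 + X))/(-12 + X) = -8 + (X + 2*X/(10 + X))/(-12 + X))
(b(0) - 155)*140 = ((960 - 7*0**2 + 28*0)/(-120 + 0**2 - 2*0) - 155)*140 = ((960 - 7*0 + 0)/(-120 + 0 + 0) - 155)*140 = ((960 + 0 + 0)/(-120) - 155)*140 = (-1/120*960 - 155)*140 = (-8 - 155)*140 = -163*140 = -22820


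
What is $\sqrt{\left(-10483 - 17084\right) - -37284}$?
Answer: $\sqrt{9717} \approx 98.575$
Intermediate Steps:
$\sqrt{\left(-10483 - 17084\right) - -37284} = \sqrt{\left(-10483 - 17084\right) + 37284} = \sqrt{-27567 + 37284} = \sqrt{9717}$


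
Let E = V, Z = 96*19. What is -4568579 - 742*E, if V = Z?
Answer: -5921987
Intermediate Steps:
Z = 1824
V = 1824
E = 1824
-4568579 - 742*E = -4568579 - 742*1824 = -4568579 - 1353408 = -5921987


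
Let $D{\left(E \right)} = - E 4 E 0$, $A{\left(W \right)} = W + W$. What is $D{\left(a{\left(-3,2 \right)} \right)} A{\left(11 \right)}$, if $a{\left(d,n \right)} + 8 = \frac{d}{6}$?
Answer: $0$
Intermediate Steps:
$a{\left(d,n \right)} = -8 + \frac{d}{6}$
$A{\left(W \right)} = 2 W$
$D{\left(E \right)} = 0$ ($D{\left(E \right)} = - 4 E E 0 = - 4 E^{2} \cdot 0 = 0$)
$D{\left(a{\left(-3,2 \right)} \right)} A{\left(11 \right)} = 0 \cdot 2 \cdot 11 = 0 \cdot 22 = 0$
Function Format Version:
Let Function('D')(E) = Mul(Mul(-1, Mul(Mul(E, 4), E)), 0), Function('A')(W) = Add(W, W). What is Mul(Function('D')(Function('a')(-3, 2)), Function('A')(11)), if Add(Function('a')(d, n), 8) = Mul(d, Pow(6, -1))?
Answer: 0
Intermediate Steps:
Function('a')(d, n) = Add(-8, Mul(Rational(1, 6), d)) (Function('a')(d, n) = Add(-8, Mul(d, Pow(6, -1))) = Add(-8, Mul(d, Rational(1, 6))) = Add(-8, Mul(Rational(1, 6), d)))
Function('A')(W) = Mul(2, W)
Function('D')(E) = 0 (Function('D')(E) = Mul(Mul(-1, Mul(Mul(4, E), E)), 0) = Mul(Mul(-1, Mul(4, Pow(E, 2))), 0) = Mul(Mul(-4, Pow(E, 2)), 0) = 0)
Mul(Function('D')(Function('a')(-3, 2)), Function('A')(11)) = Mul(0, Mul(2, 11)) = Mul(0, 22) = 0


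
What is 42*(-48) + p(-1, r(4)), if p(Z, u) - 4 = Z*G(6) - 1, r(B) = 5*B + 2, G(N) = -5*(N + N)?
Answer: -1953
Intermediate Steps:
G(N) = -10*N
r(B) = 2 + 5*B
p(Z, u) = 3 - 60*Z (p(Z, u) = 4 + (Z*(-10*6) - 1) = 4 + (Z*(-60) - 1) = 4 + (-60*Z - 1) = 4 + (-1 - 60*Z) = 3 - 60*Z)
42*(-48) + p(-1, r(4)) = 42*(-48) + (3 - 60*(-1)) = -2016 + (3 + 60) = -2016 + 63 = -1953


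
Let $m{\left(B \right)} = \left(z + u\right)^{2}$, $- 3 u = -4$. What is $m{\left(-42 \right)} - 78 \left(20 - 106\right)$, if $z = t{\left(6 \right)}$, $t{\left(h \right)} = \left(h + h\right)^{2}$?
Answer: $\frac{250468}{9} \approx 27830.0$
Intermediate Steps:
$u = \frac{4}{3}$ ($u = \left(- \frac{1}{3}\right) \left(-4\right) = \frac{4}{3} \approx 1.3333$)
$t{\left(h \right)} = 4 h^{2}$ ($t{\left(h \right)} = \left(2 h\right)^{2} = 4 h^{2}$)
$z = 144$ ($z = 4 \cdot 6^{2} = 4 \cdot 36 = 144$)
$m{\left(B \right)} = \frac{190096}{9}$ ($m{\left(B \right)} = \left(144 + \frac{4}{3}\right)^{2} = \left(\frac{436}{3}\right)^{2} = \frac{190096}{9}$)
$m{\left(-42 \right)} - 78 \left(20 - 106\right) = \frac{190096}{9} - 78 \left(20 - 106\right) = \frac{190096}{9} - -6708 = \frac{190096}{9} + 6708 = \frac{250468}{9}$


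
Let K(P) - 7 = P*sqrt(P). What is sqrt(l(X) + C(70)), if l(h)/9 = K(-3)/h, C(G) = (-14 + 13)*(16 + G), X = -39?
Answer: sqrt(-14807 + 117*I*sqrt(3))/13 ≈ 0.064052 + 9.3605*I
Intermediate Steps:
K(P) = 7 + P**(3/2) (K(P) = 7 + P*sqrt(P) = 7 + P**(3/2))
C(G) = -16 - G (C(G) = -(16 + G) = -16 - G)
l(h) = 9*(7 - 3*I*sqrt(3))/h (l(h) = 9*((7 + (-3)**(3/2))/h) = 9*((7 - 3*I*sqrt(3))/h) = 9*(7 - 3*I*sqrt(3))/h)
sqrt(l(X) + C(70)) = sqrt(9*(7 - 3*I*sqrt(3))/(-39) + (-16 - 1*70)) = sqrt(9*(-1/39)*(7 - 3*I*sqrt(3)) + (-16 - 70)) = sqrt((-21/13 + 9*I*sqrt(3)/13) - 86) = sqrt(-1139/13 + 9*I*sqrt(3)/13)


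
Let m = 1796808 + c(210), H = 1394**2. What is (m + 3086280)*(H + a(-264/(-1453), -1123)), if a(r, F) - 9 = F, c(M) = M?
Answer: 9483960478356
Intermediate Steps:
a(r, F) = 9 + F
H = 1943236
m = 1797018 (m = 1796808 + 210 = 1797018)
(m + 3086280)*(H + a(-264/(-1453), -1123)) = (1797018 + 3086280)*(1943236 + (9 - 1123)) = 4883298*(1943236 - 1114) = 4883298*1942122 = 9483960478356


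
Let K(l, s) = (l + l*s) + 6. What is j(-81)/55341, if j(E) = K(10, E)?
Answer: -794/55341 ≈ -0.014347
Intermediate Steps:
K(l, s) = 6 + l + l*s
j(E) = 16 + 10*E (j(E) = 6 + 10 + 10*E = 16 + 10*E)
j(-81)/55341 = (16 + 10*(-81))/55341 = (16 - 810)*(1/55341) = -794*1/55341 = -794/55341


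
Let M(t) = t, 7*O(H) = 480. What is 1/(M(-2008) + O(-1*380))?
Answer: -7/13576 ≈ -0.00051562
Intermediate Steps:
O(H) = 480/7 (O(H) = (⅐)*480 = 480/7)
1/(M(-2008) + O(-1*380)) = 1/(-2008 + 480/7) = 1/(-13576/7) = -7/13576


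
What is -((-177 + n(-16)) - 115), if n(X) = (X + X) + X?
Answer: 340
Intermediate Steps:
n(X) = 3*X (n(X) = 2*X + X = 3*X)
-((-177 + n(-16)) - 115) = -((-177 + 3*(-16)) - 115) = -((-177 - 48) - 115) = -(-225 - 115) = -1*(-340) = 340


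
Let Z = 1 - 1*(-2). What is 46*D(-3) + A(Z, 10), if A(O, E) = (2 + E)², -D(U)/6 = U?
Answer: 972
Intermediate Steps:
D(U) = -6*U
Z = 3 (Z = 1 + 2 = 3)
46*D(-3) + A(Z, 10) = 46*(-6*(-3)) + (2 + 10)² = 46*18 + 12² = 828 + 144 = 972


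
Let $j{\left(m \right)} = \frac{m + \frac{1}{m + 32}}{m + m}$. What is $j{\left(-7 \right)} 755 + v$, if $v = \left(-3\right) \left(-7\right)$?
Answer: $\frac{13872}{35} \approx 396.34$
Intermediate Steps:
$j{\left(m \right)} = \frac{m + \frac{1}{32 + m}}{2 m}$
$v = 21$
$j{\left(-7 \right)} 755 + v = \frac{1 + \left(-7\right)^{2} + 32 \left(-7\right)}{2 \left(-7\right) \left(32 - 7\right)} 755 + 21 = \frac{1}{2} \left(- \frac{1}{7}\right) \frac{1}{25} \left(1 + 49 - 224\right) 755 + 21 = \frac{1}{2} \left(- \frac{1}{7}\right) \frac{1}{25} \left(-174\right) 755 + 21 = \frac{87}{175} \cdot 755 + 21 = \frac{13137}{35} + 21 = \frac{13872}{35}$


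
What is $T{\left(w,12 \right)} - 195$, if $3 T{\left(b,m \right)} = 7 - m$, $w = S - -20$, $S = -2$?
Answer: $- \frac{590}{3} \approx -196.67$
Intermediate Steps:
$w = 18$ ($w = -2 - -20 = -2 + 20 = 18$)
$T{\left(b,m \right)} = \frac{7}{3} - \frac{m}{3}$ ($T{\left(b,m \right)} = \frac{7 - m}{3} = \frac{7}{3} - \frac{m}{3}$)
$T{\left(w,12 \right)} - 195 = \left(\frac{7}{3} - 4\right) - 195 = - \frac{5}{3} - 195 = - \frac{590}{3}$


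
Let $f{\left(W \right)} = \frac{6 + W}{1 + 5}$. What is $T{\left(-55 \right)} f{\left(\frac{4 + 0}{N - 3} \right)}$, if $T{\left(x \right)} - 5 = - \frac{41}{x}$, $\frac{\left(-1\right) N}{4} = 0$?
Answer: $\frac{2212}{495} \approx 4.4687$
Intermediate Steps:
$N = 0$ ($N = \left(-4\right) 0 = 0$)
$f{\left(W \right)} = 1 + \frac{W}{6}$ ($f{\left(W \right)} = \frac{6 + W}{6} = \left(6 + W\right) \frac{1}{6} = 1 + \frac{W}{6}$)
$T{\left(x \right)} = 5 - \frac{41}{x}$
$T{\left(-55 \right)} f{\left(\frac{4 + 0}{N - 3} \right)} = \left(5 - \frac{41}{-55}\right) \left(1 + \frac{\left(4 + 0\right) \frac{1}{0 - 3}}{6}\right) = \left(5 - - \frac{41}{55}\right) \left(1 + \frac{4 \frac{1}{-3}}{6}\right) = \left(5 + \frac{41}{55}\right) \left(1 + \frac{4 \left(- \frac{1}{3}\right)}{6}\right) = \frac{316 \left(1 + \frac{1}{6} \left(- \frac{4}{3}\right)\right)}{55} = \frac{316 \left(1 - \frac{2}{9}\right)}{55} = \frac{316}{55} \cdot \frac{7}{9} = \frac{2212}{495}$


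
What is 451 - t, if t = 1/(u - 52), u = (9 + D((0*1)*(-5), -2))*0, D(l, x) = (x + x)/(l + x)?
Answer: 23453/52 ≈ 451.02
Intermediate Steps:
D(l, x) = 2*x/(l + x) (D(l, x) = (2*x)/(l + x) = 2*x/(l + x))
u = 0 (u = (9 + 2*(-2)/((0*1)*(-5) - 2))*0 = (9 + 2*(-2)/(0*(-5) - 2))*0 = (9 + 2*(-2)/(0 - 2))*0 = (9 + 2*(-2)/(-2))*0 = (9 + 2*(-2)*(-½))*0 = (9 + 2)*0 = 11*0 = 0)
t = -1/52 (t = 1/(0 - 52) = 1/(-52) = -1/52 ≈ -0.019231)
451 - t = 451 - 1*(-1/52) = 451 + 1/52 = 23453/52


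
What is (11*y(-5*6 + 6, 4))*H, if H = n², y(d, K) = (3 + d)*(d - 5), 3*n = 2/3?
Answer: 8932/27 ≈ 330.81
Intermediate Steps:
n = 2/9 (n = (2/3)/3 = (2*(⅓))/3 = (⅓)*(⅔) = 2/9 ≈ 0.22222)
y(d, K) = (-5 + d)*(3 + d) (y(d, K) = (3 + d)*(-5 + d) = (-5 + d)*(3 + d))
H = 4/81 (H = (2/9)² = 4/81 ≈ 0.049383)
(11*y(-5*6 + 6, 4))*H = (11*(-15 + (-5*6 + 6)² - 2*(-5*6 + 6)))*(4/81) = (11*(-15 + (-30 + 6)² - 2*(-30 + 6)))*(4/81) = (11*(-15 + (-24)² - 2*(-24)))*(4/81) = (11*(-15 + 576 + 48))*(4/81) = (11*609)*(4/81) = 6699*(4/81) = 8932/27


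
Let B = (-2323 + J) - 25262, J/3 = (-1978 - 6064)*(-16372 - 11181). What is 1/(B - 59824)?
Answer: 1/664656269 ≈ 1.5045e-9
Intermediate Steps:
J = 664743678 (J = 3*((-1978 - 6064)*(-16372 - 11181)) = 3*(-8042*(-27553)) = 3*221581226 = 664743678)
B = 664716093 (B = (-2323 + 664743678) - 25262 = 664741355 - 25262 = 664716093)
1/(B - 59824) = 1/(664716093 - 59824) = 1/664656269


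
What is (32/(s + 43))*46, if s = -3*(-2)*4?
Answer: 1472/67 ≈ 21.970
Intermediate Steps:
s = 24 (s = 6*4 = 24)
(32/(s + 43))*46 = (32/(24 + 43))*46 = (32/67)*46 = 1472/67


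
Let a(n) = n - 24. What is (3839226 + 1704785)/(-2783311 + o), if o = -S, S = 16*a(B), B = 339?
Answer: -5544011/2788351 ≈ -1.9883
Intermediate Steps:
a(n) = -24 + n
S = 5040 (S = 16*(-24 + 339) = 16*315 = 5040)
o = -5040 (o = -1*5040 = -5040)
(3839226 + 1704785)/(-2783311 + o) = (3839226 + 1704785)/(-2783311 - 5040) = 5544011/(-2788351) = 5544011*(-1/2788351) = -5544011/2788351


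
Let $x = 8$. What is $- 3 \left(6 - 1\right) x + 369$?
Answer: $249$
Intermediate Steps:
$- 3 \left(6 - 1\right) x + 369 = - 3 \left(6 - 1\right) 8 + 369 = \left(-3\right) 5 \cdot 8 + 369 = \left(-15\right) 8 + 369 = -120 + 369 = 249$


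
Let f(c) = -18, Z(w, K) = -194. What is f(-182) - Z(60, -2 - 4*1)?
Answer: 176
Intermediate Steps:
f(-182) - Z(60, -2 - 4*1) = -18 - 1*(-194) = -18 + 194 = 176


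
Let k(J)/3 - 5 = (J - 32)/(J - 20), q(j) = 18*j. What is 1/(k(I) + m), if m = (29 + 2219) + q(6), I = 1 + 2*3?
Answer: 13/30898 ≈ 0.00042074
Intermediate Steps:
I = 7 (I = 1 + 6 = 7)
k(J) = 15 + 3*(-32 + J)/(-20 + J) (k(J) = 15 + 3*((J - 32)/(J - 20)) = 15 + 3*((-32 + J)/(-20 + J)) = 15 + 3*(-32 + J)/(-20 + J))
m = 2356 (m = (29 + 2219) + 18*6 = 2248 + 108 = 2356)
1/(k(I) + m) = 1/(18*(-22 + 7)/(-20 + 7) + 2356) = 1/(18*(-15)/(-13) + 2356) = 1/(18*(-1/13)*(-15) + 2356) = 1/(270/13 + 2356) = 1/(30898/13) = 13/30898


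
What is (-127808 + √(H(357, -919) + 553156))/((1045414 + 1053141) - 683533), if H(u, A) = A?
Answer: -63904/707511 + √552237/1415022 ≈ -0.089797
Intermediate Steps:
(-127808 + √(H(357, -919) + 553156))/((1045414 + 1053141) - 683533) = (-127808 + √(-919 + 553156))/((1045414 + 1053141) - 683533) = (-127808 + √552237)/(2098555 - 683533) = (-127808 + √552237)/1415022 = (-127808 + √552237)*(1/1415022) = -63904/707511 + √552237/1415022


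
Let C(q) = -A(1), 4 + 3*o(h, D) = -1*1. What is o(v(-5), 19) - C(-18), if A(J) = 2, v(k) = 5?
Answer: 1/3 ≈ 0.33333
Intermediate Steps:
o(h, D) = -5/3 (o(h, D) = -4/3 + (-1*1)/3 = -4/3 + (1/3)*(-1) = -4/3 - 1/3 = -5/3)
C(q) = -2 (C(q) = -1*2 = -2)
o(v(-5), 19) - C(-18) = -5/3 - 1*(-2) = -5/3 + 2 = 1/3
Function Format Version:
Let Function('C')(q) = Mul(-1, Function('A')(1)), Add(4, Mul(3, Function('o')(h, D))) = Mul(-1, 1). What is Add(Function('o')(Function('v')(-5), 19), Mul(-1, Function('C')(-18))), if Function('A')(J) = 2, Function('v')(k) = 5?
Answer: Rational(1, 3) ≈ 0.33333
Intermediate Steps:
Function('o')(h, D) = Rational(-5, 3) (Function('o')(h, D) = Add(Rational(-4, 3), Mul(Rational(1, 3), Mul(-1, 1))) = Add(Rational(-4, 3), Mul(Rational(1, 3), -1)) = Add(Rational(-4, 3), Rational(-1, 3)) = Rational(-5, 3))
Function('C')(q) = -2 (Function('C')(q) = Mul(-1, 2) = -2)
Add(Function('o')(Function('v')(-5), 19), Mul(-1, Function('C')(-18))) = Add(Rational(-5, 3), Mul(-1, -2)) = Add(Rational(-5, 3), 2) = Rational(1, 3)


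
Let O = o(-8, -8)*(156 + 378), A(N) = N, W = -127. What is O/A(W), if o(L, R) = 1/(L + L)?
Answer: 267/1016 ≈ 0.26280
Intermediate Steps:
o(L, R) = 1/(2*L)
O = -267/8 (O = ((½)/(-8))*(156 + 378) = ((½)*(-⅛))*534 = -1/16*534 = -267/8 ≈ -33.375)
O/A(W) = -267/8/(-127) = -267/8*(-1/127) = 267/1016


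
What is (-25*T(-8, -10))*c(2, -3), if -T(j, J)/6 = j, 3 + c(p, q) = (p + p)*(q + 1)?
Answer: 13200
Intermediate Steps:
c(p, q) = -3 + 2*p*(1 + q) (c(p, q) = -3 + (p + p)*(q + 1) = -3 + (2*p)*(1 + q) = -3 + 2*p*(1 + q))
T(j, J) = -6*j
(-25*T(-8, -10))*c(2, -3) = (-(-150)*(-8))*(-3 + 2*2 + 2*2*(-3)) = (-25*48)*(-3 + 4 - 12) = -1200*(-11) = 13200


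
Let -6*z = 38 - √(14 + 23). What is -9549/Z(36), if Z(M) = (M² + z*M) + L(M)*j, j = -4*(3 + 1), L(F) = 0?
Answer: -94429/10549 + 1061*√37/21098 ≈ -8.6456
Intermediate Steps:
z = -19/3 + √37/6 (z = -(38 - √(14 + 23))/6 = -(38 - √37)/6 = -19/3 + √37/6 ≈ -5.3195)
j = -16 (j = -4*4 = -16)
Z(M) = M² + M*(-19/3 + √37/6) (Z(M) = (M² + (-19/3 + √37/6)*M) + 0*(-16) = (M² + M*(-19/3 + √37/6)) + 0 = M² + M*(-19/3 + √37/6))
-9549/Z(36) = -9549*1/(6*(-38 + √37 + 6*36)) = -9549*1/(6*(-38 + √37 + 216)) = -9549*1/(6*(178 + √37)) = -9549/(1068 + 6*√37)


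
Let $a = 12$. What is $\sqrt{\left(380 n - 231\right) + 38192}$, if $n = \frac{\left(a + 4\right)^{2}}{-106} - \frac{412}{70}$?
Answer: $\frac{\sqrt{4790827993}}{371} \approx 186.57$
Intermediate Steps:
$n = - \frac{15398}{1855}$ ($n = \frac{\left(12 + 4\right)^{2}}{-106} - \frac{412}{70} = 16^{2} \left(- \frac{1}{106}\right) - \frac{206}{35} = 256 \left(- \frac{1}{106}\right) - \frac{206}{35} = - \frac{128}{53} - \frac{206}{35} = - \frac{15398}{1855} \approx -8.3008$)
$\sqrt{\left(380 n - 231\right) + 38192} = \sqrt{\left(380 \left(- \frac{15398}{1855}\right) - 231\right) + 38192} = \sqrt{\left(- \frac{1170248}{371} - 231\right) + 38192} = \sqrt{- \frac{1255949}{371} + 38192} = \sqrt{\frac{12913283}{371}} = \frac{\sqrt{4790827993}}{371}$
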